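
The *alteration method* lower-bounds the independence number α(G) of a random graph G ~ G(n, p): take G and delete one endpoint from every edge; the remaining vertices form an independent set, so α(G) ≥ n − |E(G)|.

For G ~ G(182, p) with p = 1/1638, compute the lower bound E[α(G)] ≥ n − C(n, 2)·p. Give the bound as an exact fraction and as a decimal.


E[|E(G)|] = C(182, 2)·p = 16471 · (1/1638) = 181/18.
E[α(G)] ≥ n − E[|E(G)|] = 182 − 181/18 = 3095/18.
Numerically: ≈ 171.9444.
(This is only a lower bound; the true E[α(G)] may be larger.)

E[α(G)] ≥ 3095/18 ≈ 171.9444.


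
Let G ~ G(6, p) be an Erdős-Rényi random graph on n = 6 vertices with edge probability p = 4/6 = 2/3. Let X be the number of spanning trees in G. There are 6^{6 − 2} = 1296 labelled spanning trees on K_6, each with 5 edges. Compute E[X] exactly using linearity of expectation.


K_6 has 6^{6 − 2} = 1296 labelled spanning trees.
For each such spanning tree H, let X_H = 1 if all 5 edges of H are present in G. Then P[X_H = 1] = p^{5} = (2/3)^{5} = 32/243.
By linearity: E[X] = Σ_H E[X_H] = 1296 · p^{5} = 1296 · 32/243 = 512/3.
Numerically: E[X] ≈ 171.

E[X] = 1296 · (2/3)^{5} = 512/3 ≈ 171.


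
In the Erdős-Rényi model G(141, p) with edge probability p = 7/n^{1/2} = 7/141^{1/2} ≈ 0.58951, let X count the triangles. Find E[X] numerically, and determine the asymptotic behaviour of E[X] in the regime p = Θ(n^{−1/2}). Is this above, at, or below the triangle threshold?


Number of potential triangles: C(141, 3) = 457310.
Each occurs with probability p³ ≈ (0.58951)³ ≈ 2.0486391e-01.
By linearity: E[X] = C(141, 3)·p³ ≈ 457310 · 2.0486391e-01 ≈ 93686.31333.
Since α = 1/2 < 1, p = c/n^{1/2} ≫ 1/n is above the triangle threshold p ~ 1/n. Asymptotically E[X] ~ (c³/6)·n^{3(1−α)} = (7³/6)·n^{1.5} → ∞; triangles are abundant w.h.p.

E[X] ≈ 93686.31333; in regime p = Θ(1/n^{1/2}) E[X] diverges (above the triangle threshold p ~ 1/n).


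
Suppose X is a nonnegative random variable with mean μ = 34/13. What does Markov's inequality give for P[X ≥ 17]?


μ = E[X] = 34/13, a = 17.
Markov: P[X ≥ 17] ≤ μ/a = (34/13)/17 = 2/13.
Numerically: ≈ 0.153846.
(Since a = 17 > μ = 2.615385, the bound 2/13 is < 1 and informative.)

P[X ≥ 17] ≤ 2/13 ≈ 0.153846.


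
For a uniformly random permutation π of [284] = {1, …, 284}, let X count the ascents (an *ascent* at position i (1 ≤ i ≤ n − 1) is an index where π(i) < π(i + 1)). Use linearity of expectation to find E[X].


Write X = Σ X_I over i = 1, …, 283, with X_I the indicator of one ascent.
There are 283 indicators.
For each fixed i, the pair (π(i), π(i+1)) is a uniformly random ordered pair of distinct values from {1, …, 284}; by symmetry P[π(i) < π(i+1)] = 1/2.
By linearity: E[X] = 283 · (1/2) = (284 − 1) · (1/2) = 283/2 ≈ 141.500000.

E[X] = 283/2 = 141.500000.


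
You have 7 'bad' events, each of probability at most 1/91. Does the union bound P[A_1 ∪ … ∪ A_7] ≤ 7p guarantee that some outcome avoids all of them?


Union bound: P[∪_{i=1}^{7} A_i] ≤ Σ_i P[A_i] ≤ 7·p = 7·(1/91) = 1/13.
Numerically: 1/13 ≈ 0.076923.
Is 1/13 < 1? YES.
Since P[∪ A_i] ≤ 1/13 < 1, the complement has P[∩ A_i^c] ≥ 1 − 1/13 = 12/13 > 0, so some outcome avoids every A_i.

7·p = 1/13 ≈ 0.076923; existence CERTIFIED by the union bound.


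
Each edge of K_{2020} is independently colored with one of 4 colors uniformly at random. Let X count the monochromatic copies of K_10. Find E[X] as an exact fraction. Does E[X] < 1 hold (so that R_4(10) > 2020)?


E[X] = C(2020, 10) · 4^{1 − 45} = 304832018578739931133653656 · 4^{−44} = 304832018578739931133653656/309485009821345068724781056.
As a reduced fraction: E[X] = 38104002322342491391706707/38685626227668133590597632 ≈ 0.9850.
Is E[X] < 1? YES.
Since E[X] < 1, there exists a 4-coloring of K_{2020} with no monochromatic K_10; hence R_4(10) > 2020.

E[X] = 38104002322342491391706707/38685626227668133590597632 ≈ 0.9850; E[X] < 1, so R_4(10) > 2020.


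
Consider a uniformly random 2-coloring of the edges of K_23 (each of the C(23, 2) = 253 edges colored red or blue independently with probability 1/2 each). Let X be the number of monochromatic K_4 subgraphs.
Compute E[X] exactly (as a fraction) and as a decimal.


Let X = Σ_S X_S over the C(23, 4) = 8855 subsets S of size 4, where X_S = 1 if the K_4 on S is monochromatic.
For a fixed S, the K_4 on S has C(4, 2) = 6 edges. P[all 6 edges red] = (1/2)^6, and likewise for blue, so P[monochromatic] = 2·(1/2)^6 = 2^{1 − 6} = 1/32.
Summing: E[X] = C(23, 4) · 2^{1 − 6} = 8855 · 1/32 = 8855/32.
Numerically: E[X] ≈ 276.719.

E[X] = C(23,4)·2^(1−C(4,2)) = 8855/32 ≈ 276.719.


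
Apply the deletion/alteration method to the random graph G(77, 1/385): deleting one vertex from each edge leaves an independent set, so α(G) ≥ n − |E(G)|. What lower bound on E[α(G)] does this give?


E[|E(G)|] = C(77, 2)·p = 2926 · (1/385) = 38/5.
E[α(G)] ≥ n − E[|E(G)|] = 77 − 38/5 = 347/5.
Numerically: ≈ 69.4000.
(This is only a lower bound; the true E[α(G)] may be larger.)

E[α(G)] ≥ 347/5 ≈ 69.4000.


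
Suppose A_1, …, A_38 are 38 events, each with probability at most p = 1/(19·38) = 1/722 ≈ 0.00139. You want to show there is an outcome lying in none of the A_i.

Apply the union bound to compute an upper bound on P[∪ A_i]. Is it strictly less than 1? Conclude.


Union bound: P[∪_{i=1}^{38} A_i] ≤ Σ_i P[A_i] ≤ 38·p = 38·(1/722) = 1/19.
Numerically: 1/19 ≈ 0.05263.
Is 1/19 < 1? YES.
Since P[∪ A_i] ≤ 1/19 < 1, the complement has P[∩ A_i^c] ≥ 1 − 1/19 = 18/19 > 0, so some outcome avoids every A_i.

38·p = 1/19 ≈ 0.05263; existence CERTIFIED by the union bound.


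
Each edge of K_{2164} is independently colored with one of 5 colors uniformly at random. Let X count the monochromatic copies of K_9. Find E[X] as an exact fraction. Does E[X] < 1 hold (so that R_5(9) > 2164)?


E[X] = C(2164, 9) · 5^{1 − 36} = 2820446946663120530187432 · 5^{−35} = 2820446946663120530187432/2910383045673370361328125.
As a reduced fraction: E[X] = 2820446946663120530187432/2910383045673370361328125 ≈ 0.969098.
Is E[X] < 1? YES.
Since E[X] < 1, there exists a 5-coloring of K_{2164} with no monochromatic K_9; hence R_5(9) > 2164.

E[X] = 2820446946663120530187432/2910383045673370361328125 ≈ 0.969098; E[X] < 1, so R_5(9) > 2164.


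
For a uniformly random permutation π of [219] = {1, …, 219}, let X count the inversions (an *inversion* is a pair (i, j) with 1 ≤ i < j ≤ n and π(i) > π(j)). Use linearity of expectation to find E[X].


Write X = Σ X_I over the C(219, 2) = 23871 pairs i < j, with X_I the indicator of one inversion.
There are 23871 indicators.
For each fixed pair i < j, the values π(i) and π(j) are two distinct elements of {1, …, 219} in uniformly random order; by symmetry P[π(i) > π(j)] = 1/2.
By linearity: E[X] = 23871 · (1/2) = C(219, 2) · (1/2) = 23871/2 = 23871/2 ≈ 11935.50000.

E[X] = 23871/2 = 11935.50000.


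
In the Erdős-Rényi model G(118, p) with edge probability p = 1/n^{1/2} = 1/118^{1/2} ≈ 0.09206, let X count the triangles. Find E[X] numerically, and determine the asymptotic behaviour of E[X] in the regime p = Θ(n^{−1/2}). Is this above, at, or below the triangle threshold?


Number of potential triangles: C(118, 3) = 266916.
Each occurs with probability p³ ≈ (0.09206)³ ≈ 7.801480e-04.
By linearity: E[X] = C(118, 3)·p³ ≈ 266916 · 7.801480e-04 ≈ 208.2340.
Since α = 1/2 < 1, p = c/n^{1/2} ≫ 1/n is above the triangle threshold p ~ 1/n. Asymptotically E[X] ~ (c³/6)·n^{3(1−α)} = (1³/6)·n^{1.5} → ∞; triangles are abundant w.h.p.

E[X] ≈ 208.2340; in regime p = Θ(1/n^{1/2}) E[X] diverges (above the triangle threshold p ~ 1/n).


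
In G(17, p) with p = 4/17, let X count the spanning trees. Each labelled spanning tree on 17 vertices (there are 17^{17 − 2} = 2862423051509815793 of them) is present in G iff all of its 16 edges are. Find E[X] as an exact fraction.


K_17 has 17^{17 − 2} = 2862423051509815793 labelled spanning trees.
For each such spanning tree H, let X_H = 1 if all 16 edges of H are present in G. Then P[X_H = 1] = p^{16} = (4/17)^{16} = 4294967296/48661191875666868481.
By linearity of expectation: E[X] = Σ_H E[X_H] = 2862423051509815793 · p^{16} = 2862423051509815793 · 4294967296/48661191875666868481 = 4294967296/17.
Numerically: E[X] ≈ 2.53e+08.

E[X] = 2862423051509815793 · (4/17)^{16} = 4294967296/17 ≈ 2.53e+08.


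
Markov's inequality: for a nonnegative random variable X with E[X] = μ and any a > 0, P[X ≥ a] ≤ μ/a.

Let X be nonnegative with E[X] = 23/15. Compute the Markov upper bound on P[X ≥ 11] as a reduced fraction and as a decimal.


μ = E[X] = 23/15, a = 11.
Markov: P[X ≥ 11] ≤ μ/a = (23/15)/11 = 23/165.
Numerically: ≈ 0.1394.
(Since a = 11 > μ = 1.5333, the bound 23/165 is < 1 and informative.)

P[X ≥ 11] ≤ 23/165 ≈ 0.1394.


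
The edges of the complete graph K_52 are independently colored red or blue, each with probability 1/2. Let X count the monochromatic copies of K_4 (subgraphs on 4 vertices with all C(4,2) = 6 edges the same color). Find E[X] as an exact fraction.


Let X = Σ_S X_S over the C(52, 4) = 270725 subsets S of size 4, where X_S = 1 if the K_4 on S is monochromatic.
For a fixed S, the K_4 on S has C(4, 2) = 6 edges. P[all 6 edges red] = (1/2)^6, and likewise for blue, so P[monochromatic] = 2·(1/2)^6 = 2^{1 − 6} = 1/32.
By linearity of expectation: E[X] = C(52, 4) · 2^{1 − 6} = 270725 · 1/32 = 270725/32.
Numerically: E[X] ≈ 8460.156250.

E[X] = C(52,4)·2^(1−C(4,2)) = 270725/32 ≈ 8460.156250.


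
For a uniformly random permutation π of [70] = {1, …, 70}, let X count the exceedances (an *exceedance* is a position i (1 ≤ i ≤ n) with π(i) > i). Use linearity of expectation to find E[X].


Write X = Σ_{i=1}^{70} X_i, where X_i = 1_{π(i) > i}.
For each fixed i, π(i) is uniform over {1, …, 70} (marginal of a uniform permutation), so P[π(i) > i] = (n − i)/n. Summing: Σ_{i=1}^{70} (n − i)/n = (0 + 1 + … + 69)/70 = 70(70 − 1)/(2·70) = (70 − 1)/2.
Hence E[X] = Σ_{i=1}^{70} (70 − i)/70 = 69/2 ≈ 34.500000.

E[X] = 69/2 = 34.500000.


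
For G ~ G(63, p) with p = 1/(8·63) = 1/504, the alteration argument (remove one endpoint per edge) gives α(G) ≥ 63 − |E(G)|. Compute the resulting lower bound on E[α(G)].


E[|E(G)|] = C(63, 2)·p = 1953 · (1/504) = 31/8.
E[α(G)] ≥ n − E[|E(G)|] = 63 − 31/8 = 473/8.
Numerically: ≈ 59.125.
(This is only a lower bound; the true E[α(G)] may be larger.)

E[α(G)] ≥ 473/8 ≈ 59.125.


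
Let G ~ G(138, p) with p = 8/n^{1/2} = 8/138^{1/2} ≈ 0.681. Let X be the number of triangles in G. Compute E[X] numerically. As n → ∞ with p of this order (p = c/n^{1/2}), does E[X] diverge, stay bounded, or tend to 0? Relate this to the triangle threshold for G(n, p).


Number of potential triangles: C(138, 3) = 428536.
Each occurs with probability p³ ≈ (0.681)³ ≈ 3.158285e-01.
By linearity: E[X] = C(138, 3)·p³ ≈ 428536 · 3.158285e-01 ≈ 135343.8863.
Since α = 1/2 < 1, p = c/n^{1/2} ≫ 1/n is above the triangle threshold p ~ 1/n. Asymptotically E[X] ~ (c³/6)·n^{3(1−α)} = (8³/6)·n^{1.5} → ∞; triangles are abundant w.h.p.

E[X] ≈ 135343.8863; in regime p = Θ(1/n^{1/2}) E[X] diverges (above the triangle threshold p ~ 1/n).


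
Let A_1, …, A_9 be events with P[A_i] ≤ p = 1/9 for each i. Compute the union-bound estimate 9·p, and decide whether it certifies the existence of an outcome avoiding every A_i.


Union bound: P[∪_{i=1}^{9} A_i] ≤ Σ_i P[A_i] ≤ 9·p = 9·(1/9) = 1.
Numerically: 1 ≈ 1.000000.
Is 1 < 1? NO.
Since the bound 1 is ≥ 1, the union bound is uninformative here; it does NOT by itself certify existence.

9·p = 1 ≈ 1.000000; existence NOT certified by the union bound.


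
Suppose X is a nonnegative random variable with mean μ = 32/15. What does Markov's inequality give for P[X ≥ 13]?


μ = E[X] = 32/15, a = 13.
Markov: P[X ≥ 13] ≤ μ/a = (32/15)/13 = 32/195.
Numerically: ≈ 0.1641.
(Since a = 13 > μ = 2.1333, the bound 32/195 is < 1 and informative.)

P[X ≥ 13] ≤ 32/195 ≈ 0.1641.


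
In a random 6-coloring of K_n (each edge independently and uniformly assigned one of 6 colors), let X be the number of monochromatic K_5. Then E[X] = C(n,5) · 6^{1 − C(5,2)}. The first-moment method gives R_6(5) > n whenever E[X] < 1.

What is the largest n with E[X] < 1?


We need C(n, 5) · 6^{1 − 10} < 1, i.e. C(n, 5) < 6^{10 − 1} = 10077696.
Check values of n near the boundary:
  n = 61: C(61, 5) = 5949147; 5949147 < 10077696? YES
  n = 62: C(62, 5) = 6471002; 6471002 < 10077696? YES
  n = 63: C(63, 5) = 7028847; 7028847 < 10077696? YES
  n = 64: C(64, 5) = 7624512; 7624512 < 10077696? YES
  n = 65: C(65, 5) = 8259888; 8259888 < 10077696? YES
  n = 66: C(66, 5) = 8936928; 8936928 < 10077696? YES
  n = 67: C(67, 5) = 9657648; 9657648 < 10077696? YES
  n = 68: C(68, 5) = 10424128; 10424128 < 10077696? NO
The largest n with C(n, 5) < 10077696 is n = 67 (where E[X] = 67067/69984 ≈ 0.9583190). Hence R_6(5) > 67, i.e. R_6(5) ≥ 68.

Largest n = 67; hence R_6(5) > 67.


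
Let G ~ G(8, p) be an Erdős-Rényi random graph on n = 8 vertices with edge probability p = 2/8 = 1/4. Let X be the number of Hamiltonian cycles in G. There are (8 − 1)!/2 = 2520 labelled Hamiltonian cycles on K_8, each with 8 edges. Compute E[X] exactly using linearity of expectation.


K_8 has (8 − 1)!/2 = 2520 labelled Hamiltonian cycles.
For each such Hamiltonian cycle H, let X_H = 1 if all 8 edges of H are present in G. Then P[X_H = 1] = p^{8} = (1/4)^{8} = 1/65536.
By linearity: E[X] = Σ_H E[X_H] = 2520 · p^{8} = 2520 · 1/65536 = 315/8192.
Numerically: E[X] ≈ 0.03845.

E[X] = 2520 · (1/4)^{8} = 315/8192 ≈ 0.03845.


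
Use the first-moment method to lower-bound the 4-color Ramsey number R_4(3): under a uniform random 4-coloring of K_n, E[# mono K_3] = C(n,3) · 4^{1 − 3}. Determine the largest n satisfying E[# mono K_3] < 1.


We need C(n, 3) · 4^{1 − 3} < 1, i.e. C(n, 3) < 4^{3 − 1} = 16.
Check values of n near the boundary:
  n = 4: C(4, 3) = 4; 4 < 16? YES
  n = 5: C(5, 3) = 10; 10 < 16? YES
  n = 6: C(6, 3) = 20; 20 < 16? NO
  n = 7: C(7, 3) = 35; 35 < 16? NO
  n = 8: C(8, 3) = 56; 56 < 16? NO
The largest n with C(n, 3) < 16 is n = 5 (where E[X] = 5/8 ≈ 0.625000). Hence R_4(3) > 5, i.e. R_4(3) ≥ 6.

Largest n = 5; hence R_4(3) > 5.


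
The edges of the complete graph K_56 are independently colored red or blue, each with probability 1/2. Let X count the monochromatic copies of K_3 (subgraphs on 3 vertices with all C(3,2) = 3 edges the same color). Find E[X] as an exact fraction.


Let X = Σ_S X_S over the C(56, 3) = 27720 subsets S of size 3, where X_S = 1 if the K_3 on S is monochromatic.
For a fixed S, the K_3 on S has C(3, 2) = 3 edges. P[all 3 edges red] = (1/2)^3, and likewise for blue, so P[monochromatic] = 2·(1/2)^3 = 2^{1 − 3} = 1/4.
By linearity of expectation: E[X] = C(56, 3) · 2^{1 − 3} = 27720 · 1/4 = 6930.
Numerically: E[X] ≈ 6930.0000.

E[X] = C(56,3)·2^(1−C(3,2)) = 6930 ≈ 6930.0000.


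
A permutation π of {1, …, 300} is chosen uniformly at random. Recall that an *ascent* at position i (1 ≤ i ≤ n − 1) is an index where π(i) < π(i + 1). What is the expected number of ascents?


Write X = Σ X_I over i = 1, …, 299, with X_I the indicator of one ascent.
There are 299 indicators.
For each fixed i, the pair (π(i), π(i+1)) is a uniformly random ordered pair of distinct values from {1, …, 300}; by symmetry P[π(i) < π(i+1)] = 1/2.
By linearity: E[X] = 299 · (1/2) = (300 − 1) · (1/2) = 299/2 ≈ 149.50000.

E[X] = 299/2 = 149.50000.


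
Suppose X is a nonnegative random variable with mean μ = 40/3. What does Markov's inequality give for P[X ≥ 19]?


μ = E[X] = 40/3, a = 19.
Markov: P[X ≥ 19] ≤ μ/a = (40/3)/19 = 40/57.
Numerically: ≈ 0.70175.
(Since a = 19 > μ = 13.33333, the bound 40/57 is < 1 and informative.)

P[X ≥ 19] ≤ 40/57 ≈ 0.70175.


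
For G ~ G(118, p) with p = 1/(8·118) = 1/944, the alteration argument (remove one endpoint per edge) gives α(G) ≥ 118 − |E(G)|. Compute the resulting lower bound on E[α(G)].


E[|E(G)|] = C(118, 2)·p = 6903 · (1/944) = 117/16.
E[α(G)] ≥ n − E[|E(G)|] = 118 − 117/16 = 1771/16.
Numerically: ≈ 110.688.
(This is only a lower bound; the true E[α(G)] may be larger.)

E[α(G)] ≥ 1771/16 ≈ 110.688.


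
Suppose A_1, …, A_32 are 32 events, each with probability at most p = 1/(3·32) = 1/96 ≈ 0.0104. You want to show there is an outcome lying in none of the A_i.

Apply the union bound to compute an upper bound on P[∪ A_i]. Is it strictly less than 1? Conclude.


Union bound: P[∪_{i=1}^{32} A_i] ≤ Σ_i P[A_i] ≤ 32·p = 32·(1/96) = 1/3.
Numerically: 1/3 ≈ 0.3333.
Is 1/3 < 1? YES.
Since P[∪ A_i] ≤ 1/3 < 1, the complement has P[∩ A_i^c] ≥ 1 − 1/3 = 2/3 > 0, so some outcome avoids every A_i.

32·p = 1/3 ≈ 0.3333; existence CERTIFIED by the union bound.


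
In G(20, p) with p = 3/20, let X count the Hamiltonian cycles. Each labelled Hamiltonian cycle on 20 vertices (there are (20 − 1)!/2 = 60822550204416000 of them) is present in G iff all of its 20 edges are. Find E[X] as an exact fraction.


K_20 has (20 − 1)!/2 = 60822550204416000 labelled Hamiltonian cycles.
For each such Hamiltonian cycle H, let X_H = 1 if all 20 edges of H are present in G. Then P[X_H = 1] = p^{20} = (3/20)^{20} = 3486784401/104857600000000000000000000.
By linearity of expectation: E[X] = Σ_H E[X_H] = 60822550204416000 · p^{20} = 60822550204416000 · 3486784401/104857600000000000000000000 = 51776152168407487821/25600000000000000000.
Numerically: E[X] ≈ 2.023.

E[X] = 60822550204416000 · (3/20)^{20} = 51776152168407487821/25600000000000000000 ≈ 2.023.


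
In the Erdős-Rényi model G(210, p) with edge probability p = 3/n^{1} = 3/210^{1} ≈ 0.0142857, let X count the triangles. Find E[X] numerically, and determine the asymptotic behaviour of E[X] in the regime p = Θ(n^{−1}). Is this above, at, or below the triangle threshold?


Number of potential triangles: C(210, 3) = 1521520.
Each occurs with probability p³ ≈ (0.0142857)³ ≈ 2.91545190e-06.
By linearity: E[X] = C(210, 3)·p³ ≈ 1521520 · 2.91545190e-06 ≈ 4.435918.
Here α = 1, so p = 3/n is exactly at the triangle threshold p ~ 1/n. Asymptotically E[X] → c³/6 = 3³/6 = 9/2 ≈ 4.500000, a bounded constant. In this regime the triangle count is asymptotically Poisson(c³/6).

E[X] ≈ 4.435918; in regime p = Θ(1/n^{1}) E[X] stays bounded (at the triangle threshold p ~ 1/n).


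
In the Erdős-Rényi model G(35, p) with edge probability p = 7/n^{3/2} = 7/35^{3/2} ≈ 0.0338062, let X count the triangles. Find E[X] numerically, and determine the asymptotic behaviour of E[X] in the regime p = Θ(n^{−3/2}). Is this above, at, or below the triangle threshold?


Number of potential triangles: C(35, 3) = 6545.
Each occurs with probability p³ ≈ (0.0338062)³ ≈ 3.86356231e-05.
By linearity: E[X] = C(35, 3)·p³ ≈ 6545 · 3.86356231e-05 ≈ 0.252870.
Since α = 3/2 > 1, p = c/n^{3/2} = o(1/n) is below the triangle threshold p ~ 1/n. Asymptotically E[X] ~ (c³/6)·n^{3(1−α)} = (7³/6)·n^{-1.5} → 0, so by Markov's inequality G has no triangles w.h.p.

E[X] ≈ 0.252870; in regime p = Θ(1/n^{3/2}) E[X] tends to 0 (below the triangle threshold p ~ 1/n).


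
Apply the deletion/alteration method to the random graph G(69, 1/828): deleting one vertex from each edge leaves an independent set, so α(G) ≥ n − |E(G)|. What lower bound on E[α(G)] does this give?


E[|E(G)|] = C(69, 2)·p = 2346 · (1/828) = 17/6.
E[α(G)] ≥ n − E[|E(G)|] = 69 − 17/6 = 397/6.
Numerically: ≈ 66.1667.
(This is only a lower bound; the true E[α(G)] may be larger.)

E[α(G)] ≥ 397/6 ≈ 66.1667.


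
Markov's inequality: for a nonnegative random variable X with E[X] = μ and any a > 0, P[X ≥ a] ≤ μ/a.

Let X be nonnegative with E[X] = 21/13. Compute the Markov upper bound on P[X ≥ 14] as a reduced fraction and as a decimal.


μ = E[X] = 21/13, a = 14.
Markov: P[X ≥ 14] ≤ μ/a = (21/13)/14 = 3/26.
Numerically: ≈ 0.11538.
(Since a = 14 > μ = 1.61538, the bound 3/26 is < 1 and informative.)

P[X ≥ 14] ≤ 3/26 ≈ 0.11538.


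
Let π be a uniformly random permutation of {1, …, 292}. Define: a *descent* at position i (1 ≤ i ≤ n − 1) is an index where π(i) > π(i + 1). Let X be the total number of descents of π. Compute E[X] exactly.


Write X = Σ X_I over i = 1, …, 291, with X_I the indicator of one descent.
There are 291 indicators.
For each fixed i, the pair (π(i), π(i+1)) is a uniformly random ordered pair of distinct values from {1, …, 292}; by symmetry P[π(i) > π(i+1)] = 1/2.
By linearity: E[X] = 291 · (1/2) = (292 − 1) · (1/2) = 291/2 ≈ 145.50000.

E[X] = 291/2 = 145.50000.


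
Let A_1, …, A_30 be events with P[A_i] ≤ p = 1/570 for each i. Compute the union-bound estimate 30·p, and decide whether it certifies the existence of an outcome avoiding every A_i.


Union bound: P[∪_{i=1}^{30} A_i] ≤ Σ_i P[A_i] ≤ 30·p = 30·(1/570) = 1/19.
Numerically: 1/19 ≈ 0.052632.
Is 1/19 < 1? YES.
Since P[∪ A_i] ≤ 1/19 < 1, the complement has P[∩ A_i^c] ≥ 1 − 1/19 = 18/19 > 0, so some outcome avoids every A_i.

30·p = 1/19 ≈ 0.052632; existence CERTIFIED by the union bound.


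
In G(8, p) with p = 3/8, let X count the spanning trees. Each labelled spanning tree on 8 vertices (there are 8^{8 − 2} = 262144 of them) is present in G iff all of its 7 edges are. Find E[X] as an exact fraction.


K_8 has 8^{8 − 2} = 262144 labelled spanning trees.
For each such spanning tree H, let X_H = 1 if all 7 edges of H are present in G. Then P[X_H = 1] = p^{7} = (3/8)^{7} = 2187/2097152.
By linearity of expectation: E[X] = Σ_H E[X_H] = 262144 · p^{7} = 262144 · 2187/2097152 = 2187/8.
Numerically: E[X] ≈ 273.38.

E[X] = 262144 · (3/8)^{7} = 2187/8 ≈ 273.38.


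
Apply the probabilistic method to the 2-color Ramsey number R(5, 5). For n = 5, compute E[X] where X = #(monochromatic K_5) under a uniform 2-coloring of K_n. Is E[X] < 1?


E[X] = C(5, 5) · 2^{1 − 10} = 1 · 2^{−9} = 1/512.
As a reduced fraction: E[X] = 1/512 ≈ 0.0020.
Is E[X] < 1? YES.
Since E[X] < 1, there exists a 2-coloring of K_{5} with no monochromatic K_5; hence R(5, 5) > 5.

E[X] = 1/512 ≈ 0.0020; E[X] < 1, so R(5, 5) > 5.


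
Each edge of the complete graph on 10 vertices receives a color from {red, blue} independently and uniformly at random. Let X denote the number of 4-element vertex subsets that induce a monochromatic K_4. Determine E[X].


Let X = Σ_S X_S over the C(10, 4) = 210 subsets S of size 4, where X_S = 1 if the K_4 on S is monochromatic.
For a fixed S, the K_4 on S has C(4, 2) = 6 edges. P[all 6 edges red] = (1/2)^6, and likewise for blue, so P[monochromatic] = 2·(1/2)^6 = 2^{1 − 6} = 1/32.
By linearity of expectation: E[X] = C(10, 4) · 2^{1 − 6} = 210 · 1/32 = 105/16.
Numerically: E[X] ≈ 6.56250.

E[X] = C(10,4)·2^(1−C(4,2)) = 105/16 ≈ 6.56250.


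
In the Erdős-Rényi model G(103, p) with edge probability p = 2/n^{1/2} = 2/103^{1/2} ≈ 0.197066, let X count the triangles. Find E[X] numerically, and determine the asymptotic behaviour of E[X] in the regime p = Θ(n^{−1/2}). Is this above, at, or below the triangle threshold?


Number of potential triangles: C(103, 3) = 176851.
Each occurs with probability p³ ≈ (0.197066)³ ≈ 7.65304294e-03.
By linearity: E[X] = C(103, 3)·p³ ≈ 176851 · 7.65304294e-03 ≈ 1353.448296.
Since α = 1/2 < 1, p = c/n^{1/2} ≫ 1/n is above the triangle threshold p ~ 1/n. Asymptotically E[X] ~ (c³/6)·n^{3(1−α)} = (2³/6)·n^{1.5} → ∞; triangles are abundant w.h.p.

E[X] ≈ 1353.448296; in regime p = Θ(1/n^{1/2}) E[X] diverges (above the triangle threshold p ~ 1/n).


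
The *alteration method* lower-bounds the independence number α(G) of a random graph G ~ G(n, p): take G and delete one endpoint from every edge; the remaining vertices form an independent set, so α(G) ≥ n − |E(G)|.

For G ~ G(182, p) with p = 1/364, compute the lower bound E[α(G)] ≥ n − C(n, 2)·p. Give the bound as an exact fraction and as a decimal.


E[|E(G)|] = C(182, 2)·p = 16471 · (1/364) = 181/4.
E[α(G)] ≥ n − E[|E(G)|] = 182 − 181/4 = 547/4.
Numerically: ≈ 136.750000.
(This is only a lower bound; the true E[α(G)] may be larger.)

E[α(G)] ≥ 547/4 ≈ 136.750000.


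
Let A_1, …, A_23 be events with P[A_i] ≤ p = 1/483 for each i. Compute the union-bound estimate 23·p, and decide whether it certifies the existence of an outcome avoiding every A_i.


Union bound: P[∪_{i=1}^{23} A_i] ≤ Σ_i P[A_i] ≤ 23·p = 23·(1/483) = 1/21.
Numerically: 1/21 ≈ 0.0476.
Is 1/21 < 1? YES.
Since P[∪ A_i] ≤ 1/21 < 1, the complement has P[∩ A_i^c] ≥ 1 − 1/21 = 20/21 > 0, so some outcome avoids every A_i.

23·p = 1/21 ≈ 0.0476; existence CERTIFIED by the union bound.


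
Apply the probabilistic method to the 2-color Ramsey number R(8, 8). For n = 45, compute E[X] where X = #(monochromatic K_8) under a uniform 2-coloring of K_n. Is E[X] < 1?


E[X] = C(45, 8) · 2^{1 − 28} = 215553195 · 2^{−27} = 215553195/134217728.
As a reduced fraction: E[X] = 215553195/134217728 ≈ 1.606.
Is E[X] < 1? NO.
Since E[X] ≥ 1, the first-moment bound is inconclusive at n = 45; it does NOT by itself certify R(8, 8) > 45.

E[X] = 215553195/134217728 ≈ 1.606; E[X] ≥ 1; first-moment method inconclusive here.


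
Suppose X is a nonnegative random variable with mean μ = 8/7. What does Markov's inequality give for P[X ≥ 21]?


μ = E[X] = 8/7, a = 21.
Markov: P[X ≥ 21] ≤ μ/a = (8/7)/21 = 8/147.
Numerically: ≈ 0.0544.
(Since a = 21 > μ = 1.1429, the bound 8/147 is < 1 and informative.)

P[X ≥ 21] ≤ 8/147 ≈ 0.0544.


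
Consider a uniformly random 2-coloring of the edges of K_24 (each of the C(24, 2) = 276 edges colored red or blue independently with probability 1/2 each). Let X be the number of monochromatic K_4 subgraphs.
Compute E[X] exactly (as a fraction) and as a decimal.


Let X = Σ_S X_S over the C(24, 4) = 10626 subsets S of size 4, where X_S = 1 if the K_4 on S is monochromatic.
For a fixed S, the K_4 on S has C(4, 2) = 6 edges. P[all 6 edges red] = (1/2)^6, and likewise for blue, so P[monochromatic] = 2·(1/2)^6 = 2^{1 − 6} = 1/32.
Summing: E[X] = C(24, 4) · 2^{1 − 6} = 10626 · 1/32 = 5313/16.
Numerically: E[X] ≈ 332.062.

E[X] = C(24,4)·2^(1−C(4,2)) = 5313/16 ≈ 332.062.


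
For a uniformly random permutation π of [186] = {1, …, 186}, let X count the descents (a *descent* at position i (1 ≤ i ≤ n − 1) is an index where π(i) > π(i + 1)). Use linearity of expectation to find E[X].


Write X = Σ X_I over i = 1, …, 185, with X_I the indicator of one descent.
There are 185 indicators.
For each fixed i, the pair (π(i), π(i+1)) is a uniformly random ordered pair of distinct values from {1, …, 186}; by symmetry P[π(i) > π(i+1)] = 1/2.
By linearity: E[X] = 185 · (1/2) = (186 − 1) · (1/2) = 185/2 ≈ 92.50000.

E[X] = 185/2 = 92.50000.


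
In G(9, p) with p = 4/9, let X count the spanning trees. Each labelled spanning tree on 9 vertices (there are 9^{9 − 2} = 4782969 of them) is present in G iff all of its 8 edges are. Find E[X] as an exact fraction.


K_9 has 9^{9 − 2} = 4782969 labelled spanning trees.
For each such spanning tree H, let X_H = 1 if all 8 edges of H are present in G. Then P[X_H = 1] = p^{8} = (4/9)^{8} = 65536/43046721.
By linearity of expectation: E[X] = Σ_H E[X_H] = 4782969 · p^{8} = 4782969 · 65536/43046721 = 65536/9.
Numerically: E[X] ≈ 7281.78.

E[X] = 4782969 · (4/9)^{8} = 65536/9 ≈ 7281.78.


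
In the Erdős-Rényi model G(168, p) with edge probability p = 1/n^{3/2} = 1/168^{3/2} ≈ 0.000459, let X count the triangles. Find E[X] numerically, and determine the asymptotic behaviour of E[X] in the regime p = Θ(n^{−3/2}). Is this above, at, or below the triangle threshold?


Number of potential triangles: C(168, 3) = 776216.
Each occurs with probability p³ ≈ (0.000459)³ ≈ 9.68519e-11.
By linearity: E[X] = C(168, 3)·p³ ≈ 776216 · 9.68519e-11 ≈ 0.000.
Since α = 3/2 > 1, p = c/n^{3/2} = o(1/n) is below the triangle threshold p ~ 1/n. Asymptotically E[X] ~ (c³/6)·n^{3(1−α)} = (1³/6)·n^{-1.5} → 0, so by Markov's inequality G has no triangles w.h.p.

E[X] ≈ 0.000; in regime p = Θ(1/n^{3/2}) E[X] tends to 0 (below the triangle threshold p ~ 1/n).


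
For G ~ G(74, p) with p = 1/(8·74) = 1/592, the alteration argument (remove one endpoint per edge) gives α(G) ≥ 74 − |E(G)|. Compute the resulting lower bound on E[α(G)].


E[|E(G)|] = C(74, 2)·p = 2701 · (1/592) = 73/16.
E[α(G)] ≥ n − E[|E(G)|] = 74 − 73/16 = 1111/16.
Numerically: ≈ 69.438.
(This is only a lower bound; the true E[α(G)] may be larger.)

E[α(G)] ≥ 1111/16 ≈ 69.438.


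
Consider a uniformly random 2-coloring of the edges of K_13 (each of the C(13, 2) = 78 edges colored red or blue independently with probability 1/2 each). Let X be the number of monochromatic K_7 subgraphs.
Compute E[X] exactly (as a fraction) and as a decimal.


Let X = Σ_S X_S over the C(13, 7) = 1716 subsets S of size 7, where X_S = 1 if the K_7 on S is monochromatic.
For a fixed S, the K_7 on S has C(7, 2) = 21 edges. P[all 21 edges red] = (1/2)^21, and likewise for blue, so P[monochromatic] = 2·(1/2)^21 = 2^{1 − 21} = 1/1048576.
By linearity of expectation: E[X] = C(13, 7) · 2^{1 − 21} = 1716 · 1/1048576 = 429/262144.
Numerically: E[X] ≈ 0.001637.

E[X] = C(13,7)·2^(1−C(7,2)) = 429/262144 ≈ 0.001637.


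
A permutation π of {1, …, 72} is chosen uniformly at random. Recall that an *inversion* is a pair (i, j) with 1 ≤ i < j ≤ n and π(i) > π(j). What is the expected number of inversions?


Write X = Σ X_I over the C(72, 2) = 2556 pairs i < j, with X_I the indicator of one inversion.
There are 2556 indicators.
For each fixed pair i < j, the values π(i) and π(j) are two distinct elements of {1, …, 72} in uniformly random order; by symmetry P[π(i) > π(j)] = 1/2.
By linearity: E[X] = 2556 · (1/2) = C(72, 2) · (1/2) = 2556/2 = 1278 ≈ 1278.00000.

E[X] = 1278 = 1278.00000.


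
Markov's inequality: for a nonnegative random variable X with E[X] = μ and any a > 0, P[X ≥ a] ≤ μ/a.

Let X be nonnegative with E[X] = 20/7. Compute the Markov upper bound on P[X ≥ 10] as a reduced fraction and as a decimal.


μ = E[X] = 20/7, a = 10.
Markov: P[X ≥ 10] ≤ μ/a = (20/7)/10 = 2/7.
Numerically: ≈ 0.28571.
(Since a = 10 > μ = 2.85714, the bound 2/7 is < 1 and informative.)

P[X ≥ 10] ≤ 2/7 ≈ 0.28571.


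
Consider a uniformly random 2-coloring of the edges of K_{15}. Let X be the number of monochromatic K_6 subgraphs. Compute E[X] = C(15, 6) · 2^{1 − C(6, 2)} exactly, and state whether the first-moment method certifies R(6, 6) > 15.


E[X] = C(15, 6) · 2^{1 − 15} = 5005 · 2^{−14} = 5005/16384.
As a reduced fraction: E[X] = 5005/16384 ≈ 0.305481.
Is E[X] < 1? YES.
Since E[X] < 1, there exists a 2-coloring of K_{15} with no monochromatic K_6; hence R(6, 6) > 15.

E[X] = 5005/16384 ≈ 0.305481; E[X] < 1, so R(6, 6) > 15.


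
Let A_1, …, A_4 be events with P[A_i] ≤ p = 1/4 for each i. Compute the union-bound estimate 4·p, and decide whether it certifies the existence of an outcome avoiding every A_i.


Union bound: P[∪_{i=1}^{4} A_i] ≤ Σ_i P[A_i] ≤ 4·p = 4·(1/4) = 1.
Numerically: 1 ≈ 1.000000.
Is 1 < 1? NO.
Since the bound 1 is ≥ 1, the union bound is uninformative here; it does NOT by itself certify existence.

4·p = 1 ≈ 1.000000; existence NOT certified by the union bound.


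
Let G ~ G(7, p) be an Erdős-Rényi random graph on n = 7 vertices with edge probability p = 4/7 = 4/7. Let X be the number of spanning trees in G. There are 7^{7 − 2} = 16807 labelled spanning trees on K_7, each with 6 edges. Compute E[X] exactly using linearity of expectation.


K_7 has 7^{7 − 2} = 16807 labelled spanning trees.
For each such spanning tree H, let X_H = 1 if all 6 edges of H are present in G. Then P[X_H = 1] = p^{6} = (4/7)^{6} = 4096/117649.
Summing the indicators: E[X] = Σ_H E[X_H] = 16807 · p^{6} = 16807 · 4096/117649 = 4096/7.
Numerically: E[X] ≈ 585.

E[X] = 16807 · (4/7)^{6} = 4096/7 ≈ 585.


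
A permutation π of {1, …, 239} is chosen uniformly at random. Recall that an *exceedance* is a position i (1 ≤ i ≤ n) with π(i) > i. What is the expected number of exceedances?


Write X = Σ_{i=1}^{239} X_i, where X_i = 1_{π(i) > i}.
For each fixed i, π(i) is uniform over {1, …, 239} (marginal of a uniform permutation), so P[π(i) > i] = (n − i)/n. Summing: Σ_{i=1}^{239} (n − i)/n = (0 + 1 + … + 238)/239 = 239(239 − 1)/(2·239) = (239 − 1)/2.
Hence E[X] = Σ_{i=1}^{239} (239 − i)/239 = 119 ≈ 119.000000.

E[X] = 119 = 119.000000.


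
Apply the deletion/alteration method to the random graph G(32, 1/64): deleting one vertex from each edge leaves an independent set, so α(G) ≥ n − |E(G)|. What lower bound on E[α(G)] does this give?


E[|E(G)|] = C(32, 2)·p = 496 · (1/64) = 31/4.
E[α(G)] ≥ n − E[|E(G)|] = 32 − 31/4 = 97/4.
Numerically: ≈ 24.250.
(This is only a lower bound; the true E[α(G)] may be larger.)

E[α(G)] ≥ 97/4 ≈ 24.250.


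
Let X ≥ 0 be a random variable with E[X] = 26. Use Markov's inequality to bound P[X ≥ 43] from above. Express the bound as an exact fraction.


μ = E[X] = 26, a = 43.
Markov: P[X ≥ 43] ≤ μ/a = (26)/43 = 26/43.
Numerically: ≈ 0.605.
(Since a = 43 > μ = 26.000, the bound 26/43 is < 1 and informative.)

P[X ≥ 43] ≤ 26/43 ≈ 0.605.


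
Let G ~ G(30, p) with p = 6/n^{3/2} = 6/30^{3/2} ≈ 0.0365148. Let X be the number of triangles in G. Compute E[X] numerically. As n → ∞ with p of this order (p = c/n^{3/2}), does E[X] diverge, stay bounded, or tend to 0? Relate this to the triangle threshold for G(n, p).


Number of potential triangles: C(30, 3) = 4060.
Each occurs with probability p³ ≈ (0.0365148)³ ≈ 4.86864496e-05.
By linearity: E[X] = C(30, 3)·p³ ≈ 4060 · 4.86864496e-05 ≈ 0.197667.
Since α = 3/2 > 1, p = c/n^{3/2} = o(1/n) is below the triangle threshold p ~ 1/n. Asymptotically E[X] ~ (c³/6)·n^{3(1−α)} = (6³/6)·n^{-1.5} → 0, so by Markov's inequality G has no triangles w.h.p.

E[X] ≈ 0.197667; in regime p = Θ(1/n^{3/2}) E[X] tends to 0 (below the triangle threshold p ~ 1/n).


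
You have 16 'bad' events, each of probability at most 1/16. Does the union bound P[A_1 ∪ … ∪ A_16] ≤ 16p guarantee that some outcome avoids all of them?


Union bound: P[∪_{i=1}^{16} A_i] ≤ Σ_i P[A_i] ≤ 16·p = 16·(1/16) = 1.
Numerically: 1 ≈ 1.000.
Is 1 < 1? NO.
Since the bound 1 is ≥ 1, the union bound is uninformative here; it does NOT by itself certify existence.

16·p = 1 ≈ 1.000; existence NOT certified by the union bound.


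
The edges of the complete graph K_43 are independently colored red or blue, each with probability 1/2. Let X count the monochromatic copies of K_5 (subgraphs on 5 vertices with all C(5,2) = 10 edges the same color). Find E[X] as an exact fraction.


Let X = Σ_S X_S over the C(43, 5) = 962598 subsets S of size 5, where X_S = 1 if the K_5 on S is monochromatic.
For a fixed S, the K_5 on S has C(5, 2) = 10 edges. P[all 10 edges red] = (1/2)^10, and likewise for blue, so P[monochromatic] = 2·(1/2)^10 = 2^{1 − 10} = 1/512.
By linearity: E[X] = C(43, 5) · 2^{1 − 10} = 962598 · 1/512 = 481299/256.
Numerically: E[X] ≈ 1880.07422.

E[X] = C(43,5)·2^(1−C(5,2)) = 481299/256 ≈ 1880.07422.


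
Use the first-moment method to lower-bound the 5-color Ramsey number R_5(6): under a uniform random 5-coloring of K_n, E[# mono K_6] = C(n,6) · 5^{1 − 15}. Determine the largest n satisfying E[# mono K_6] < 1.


We need C(n, 6) · 5^{1 − 15} < 1, i.e. C(n, 6) < 5^{15 − 1} = 6103515625.
Check values of n near the boundary:
  n = 126: C(126, 6) = 4925156775; 4925156775 < 6103515625? YES
  n = 127: C(127, 6) = 5169379425; 5169379425 < 6103515625? YES
  n = 128: C(128, 6) = 5423611200; 5423611200 < 6103515625? YES
  n = 129: C(129, 6) = 5688177600; 5688177600 < 6103515625? YES
  n = 130: C(130, 6) = 5963412000; 5963412000 < 6103515625? YES
  n = 131: C(131, 6) = 6249655776; 6249655776 < 6103515625? NO
  n = 132: C(132, 6) = 6547258432; 6547258432 < 6103515625? NO
  n = 133: C(133, 6) = 6856577728; 6856577728 < 6103515625? NO
The largest n with C(n, 6) < 6103515625 is n = 130 (where E[X] = 47707296/48828125 ≈ 0.9770). Hence R_5(6) > 130, i.e. R_5(6) ≥ 131.

Largest n = 130; hence R_5(6) > 130.


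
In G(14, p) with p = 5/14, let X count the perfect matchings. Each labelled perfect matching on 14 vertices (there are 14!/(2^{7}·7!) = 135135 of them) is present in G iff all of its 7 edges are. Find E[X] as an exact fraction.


K_14 has 14!/(2^{7}·7!) = 135135 labelled perfect matchings.
For each such perfect matching H, let X_H = 1 if all 7 edges of H are present in G. Then P[X_H = 1] = p^{7} = (5/14)^{7} = 78125/105413504.
By linearity of expectation: E[X] = Σ_H E[X_H] = 135135 · p^{7} = 135135 · 78125/105413504 = 1508203125/15059072.
Numerically: E[X] ≈ 100.2.

E[X] = 135135 · (5/14)^{7} = 1508203125/15059072 ≈ 100.2.


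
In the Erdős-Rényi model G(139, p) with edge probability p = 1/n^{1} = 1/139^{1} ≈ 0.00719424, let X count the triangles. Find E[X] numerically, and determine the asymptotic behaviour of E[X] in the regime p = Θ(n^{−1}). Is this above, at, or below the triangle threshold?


Number of potential triangles: C(139, 3) = 437989.
Each occurs with probability p³ ≈ (0.00719424)³ ≈ 3.72353636e-07.
By linearity: E[X] = C(139, 3)·p³ ≈ 437989 · 3.72353636e-07 ≈ 0.163087.
Here α = 1, so p = 1/n is exactly at the triangle threshold p ~ 1/n. Asymptotically E[X] → c³/6 = 1³/6 = 1/6 ≈ 0.166667, a bounded constant. In this regime the triangle count is asymptotically Poisson(c³/6).

E[X] ≈ 0.163087; in regime p = Θ(1/n^{1}) E[X] stays bounded (at the triangle threshold p ~ 1/n).


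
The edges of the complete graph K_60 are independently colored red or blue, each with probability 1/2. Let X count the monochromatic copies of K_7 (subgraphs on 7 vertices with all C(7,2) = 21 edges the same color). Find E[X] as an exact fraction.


Let X = Σ_S X_S over the C(60, 7) = 386206920 subsets S of size 7, where X_S = 1 if the K_7 on S is monochromatic.
For a fixed S, the K_7 on S has C(7, 2) = 21 edges. P[all 21 edges red] = (1/2)^21, and likewise for blue, so P[monochromatic] = 2·(1/2)^21 = 2^{1 − 21} = 1/1048576.
By linearity of expectation: E[X] = C(60, 7) · 2^{1 − 21} = 386206920 · 1/1048576 = 48275865/131072.
Numerically: E[X] ≈ 368.31562.

E[X] = C(60,7)·2^(1−C(7,2)) = 48275865/131072 ≈ 368.31562.


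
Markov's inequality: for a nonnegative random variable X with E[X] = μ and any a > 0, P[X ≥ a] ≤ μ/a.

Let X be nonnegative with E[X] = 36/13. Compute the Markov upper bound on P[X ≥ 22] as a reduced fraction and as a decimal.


μ = E[X] = 36/13, a = 22.
Markov: P[X ≥ 22] ≤ μ/a = (36/13)/22 = 18/143.
Numerically: ≈ 0.1259.
(Since a = 22 > μ = 2.7692, the bound 18/143 is < 1 and informative.)

P[X ≥ 22] ≤ 18/143 ≈ 0.1259.


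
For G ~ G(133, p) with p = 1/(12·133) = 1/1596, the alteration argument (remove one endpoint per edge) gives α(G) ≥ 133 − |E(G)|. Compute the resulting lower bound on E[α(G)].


E[|E(G)|] = C(133, 2)·p = 8778 · (1/1596) = 11/2.
E[α(G)] ≥ n − E[|E(G)|] = 133 − 11/2 = 255/2.
Numerically: ≈ 127.5000.
(This is only a lower bound; the true E[α(G)] may be larger.)

E[α(G)] ≥ 255/2 ≈ 127.5000.


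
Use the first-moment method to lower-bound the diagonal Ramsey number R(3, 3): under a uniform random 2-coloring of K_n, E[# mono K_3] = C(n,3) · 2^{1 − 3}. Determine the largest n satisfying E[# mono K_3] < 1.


We need C(n, 3) · 2^{1 − 3} < 1, i.e. C(n, 3) < 2^{3 − 1} = 4.
Check values of n near the boundary:
  n = 3: C(3, 3) = 1; 1 < 4? YES
  n = 4: C(4, 3) = 4; 4 < 4? NO
The largest n with C(n, 3) < 4 is n = 3 (where E[X] = 1/4 ≈ 0.250). Hence R(3, 3) > 3, i.e. R(3, 3) ≥ 4.

Largest n = 3; hence R(3, 3) > 3.
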